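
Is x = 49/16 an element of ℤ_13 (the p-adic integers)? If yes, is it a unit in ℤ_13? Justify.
x ∈ ℤ_13^× (unit); v_13(x) = 0

ℤ_13 = {x ∈ ℚ_13 : v_13(x) ≥ 0} and ℤ_13^× = {x ∈ ℤ_13 : v_13(x) = 0}. Here v_13(49/16) = v_13(num) − v_13(den) = 0; compare against these criteria.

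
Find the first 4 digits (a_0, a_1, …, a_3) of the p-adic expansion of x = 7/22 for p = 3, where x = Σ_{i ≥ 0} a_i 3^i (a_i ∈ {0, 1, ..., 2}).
(a_0, …, a_3) = (1, 1, 0, 0)

v_3(7/22) = 0 (numerator and denominator both coprime to 3), so x ∈ ℤ_3^×. Compute digits iteratively via a_i = x_i mod 3, x_{i+1} = (x_i − a_i)/3, with x_0 = x:
  x_0 = 7/22;  a_0 = 1;  x_1 = (x_0 − 1)/3 = -5/22
  x_1 = -5/22;  a_1 = 1;  x_2 = (x_1 − 1)/3 = -9/22
  x_2 = -9/22;  a_2 = 0;  x_3 = (x_2 − 0)/3 = -3/22
  x_3 = -3/22;  a_3 = 0;  x_4 = (x_3 − 0)/3 = -1/22
Digits: (1, 1, 0, 0).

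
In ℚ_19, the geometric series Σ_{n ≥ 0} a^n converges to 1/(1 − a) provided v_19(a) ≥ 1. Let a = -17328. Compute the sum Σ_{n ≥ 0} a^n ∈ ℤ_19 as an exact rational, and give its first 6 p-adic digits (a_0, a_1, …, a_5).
Σ a^n = 1/(1 − a) = 1/17329;  first 6 digits = (1, 0, 9, 16, 4, 7)

v_19(a) = 2 ≥ 1, so the series converges in ℤ_19 to 1/(1 − a) = 1/(1 − (-17328)) = 1/17329. Expand this rational in ℤ_19: compute digits iteratively via d_i = x_i mod 19, x_{i+1} = (x_i − d_i)/19. The first 6 digits are (1, 0, 9, 16, 4, 7).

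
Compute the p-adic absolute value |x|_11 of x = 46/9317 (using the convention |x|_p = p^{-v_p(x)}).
|46/9317|_11 = 1331

Step 1 — compute v_11(x) by factoring powers of 11 out of the numerator and denominator: v_11(46/9317) = -3. Step 2 — apply |x|_p = p^{-v_p(x)} = 11^{3} = 1331.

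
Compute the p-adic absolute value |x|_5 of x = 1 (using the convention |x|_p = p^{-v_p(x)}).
|1|_5 = 1

Step 1 — compute v_5(x) by factoring powers of 5 out of the numerator and denominator: v_5(1) = 0. Step 2 — apply |x|_p = p^{-v_p(x)} = 5^{0} = 1.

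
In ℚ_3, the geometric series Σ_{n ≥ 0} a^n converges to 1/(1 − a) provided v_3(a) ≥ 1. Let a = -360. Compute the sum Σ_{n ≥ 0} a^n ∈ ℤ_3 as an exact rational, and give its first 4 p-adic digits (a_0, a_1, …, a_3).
Σ a^n = 1/(1 − a) = 1/361;  first 4 digits = (1, 0, 2, 1)

v_3(a) = 2 ≥ 1, so the series converges in ℤ_3 to 1/(1 − a) = 1/(1 − (-360)) = 1/361. Expand this rational in ℤ_3: compute digits iteratively via d_i = x_i mod 3, x_{i+1} = (x_i − d_i)/3. The first 4 digits are (1, 0, 2, 1).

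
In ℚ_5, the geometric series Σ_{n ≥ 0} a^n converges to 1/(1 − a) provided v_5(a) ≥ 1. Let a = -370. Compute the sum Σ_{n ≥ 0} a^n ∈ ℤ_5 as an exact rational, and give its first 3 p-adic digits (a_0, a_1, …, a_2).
Σ a^n = 1/(1 − a) = 1/371;  first 3 digits = (1, 1, 1)

v_5(a) = 1 ≥ 1, so the series converges in ℤ_5 to 1/(1 − a) = 1/(1 − (-370)) = 1/371. Expand this rational in ℤ_5: compute digits iteratively via d_i = x_i mod 5, x_{i+1} = (x_i − d_i)/5. The first 3 digits are (1, 1, 1).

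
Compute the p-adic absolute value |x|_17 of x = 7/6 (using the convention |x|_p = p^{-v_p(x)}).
|7/6|_17 = 1

Step 1 — compute v_17(x) by factoring powers of 17 out of the numerator and denominator: v_17(7/6) = 0. Step 2 — apply |x|_p = p^{-v_p(x)} = 17^{0} = 1.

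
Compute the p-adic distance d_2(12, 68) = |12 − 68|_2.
d_2(12, 68) = 1/8

Step 1 — x − y = 12 − 68 = -56. Step 2 — v_2(-56) = 3 (factor: -56 = −(2^3 · 7); the sign does not affect v_p). Step 3 — |x − y|_2 = 2^{-3} = 1/8.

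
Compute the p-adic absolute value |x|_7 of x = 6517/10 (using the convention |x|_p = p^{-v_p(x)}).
|6517/10|_7 = 1/343

Step 1 — compute v_7(x) by factoring powers of 7 out of the numerator and denominator: v_7(6517/10) = 3. Step 2 — apply |x|_p = p^{-v_p(x)} = 7^{-3} = 1/343.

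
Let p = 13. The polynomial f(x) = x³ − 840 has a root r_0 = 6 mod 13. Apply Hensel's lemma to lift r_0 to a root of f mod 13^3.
r_2 = 838 (mod 2197)

Hensel: r_{i+1} = r_i − f(r_i)/f′(r_i) mod 13^{i+2}, where f′(x) = 3x². Iterate:
  r_0 = 6 (mod 13)
  r_1 = 162 (mod 169)
  r_2 = 838 (mod 2197)
Final: r = 838 with f(r) ≡ 0 mod 13^3.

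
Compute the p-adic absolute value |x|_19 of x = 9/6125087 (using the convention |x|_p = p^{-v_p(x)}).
|9/6125087|_19 = 130321

Step 1 — compute v_19(x) by factoring powers of 19 out of the numerator and denominator: v_19(9/6125087) = -4. Step 2 — apply |x|_p = p^{-v_p(x)} = 19^{4} = 130321.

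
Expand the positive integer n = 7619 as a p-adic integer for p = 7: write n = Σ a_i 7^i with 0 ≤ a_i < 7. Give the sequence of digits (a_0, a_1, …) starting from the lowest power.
(a_0, a_1, …) = (3, 3, 1, 1, 3)

Repeated division by 7 gives the digits low-to-high: 7619 = 3 + 3·7^1 + 1·7^2 + 1·7^3 + 3·7^4. Digit sequence: (3, 3, 1, 1, 3).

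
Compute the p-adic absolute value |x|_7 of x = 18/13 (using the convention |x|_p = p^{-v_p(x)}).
|18/13|_7 = 1

Step 1 — compute v_7(x) by factoring powers of 7 out of the numerator and denominator: v_7(18/13) = 0. Step 2 — apply |x|_p = p^{-v_p(x)} = 7^{0} = 1.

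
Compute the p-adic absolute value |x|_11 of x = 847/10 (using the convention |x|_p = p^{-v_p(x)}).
|847/10|_11 = 1/121

Step 1 — compute v_11(x) by factoring powers of 11 out of the numerator and denominator: v_11(847/10) = 2. Step 2 — apply |x|_p = p^{-v_p(x)} = 11^{-2} = 1/121.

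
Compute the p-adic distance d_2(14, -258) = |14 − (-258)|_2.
d_2(14, -258) = 1/16

Step 1 — x − y = 14 − (-258) = 272. Step 2 — v_2(272) = 4 (factor: 272 = (2^4 · 17); the sign does not affect v_p). Step 3 — |x − y|_2 = 2^{-4} = 1/16.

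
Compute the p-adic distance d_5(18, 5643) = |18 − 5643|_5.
d_5(18, 5643) = 1/625

Step 1 — x − y = 18 − 5643 = -5625. Step 2 — v_5(-5625) = 4 (factor: -5625 = −(5^4 · 9); the sign does not affect v_p). Step 3 — |x − y|_5 = 5^{-4} = 1/625.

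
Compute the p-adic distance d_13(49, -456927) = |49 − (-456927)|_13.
d_13(49, -456927) = 1/28561

Step 1 — x − y = 49 − (-456927) = 456976. Step 2 — v_13(456976) = 4 (factor: 456976 = (13^4 · 16); the sign does not affect v_p). Step 3 — |x − y|_13 = 13^{-4} = 1/28561.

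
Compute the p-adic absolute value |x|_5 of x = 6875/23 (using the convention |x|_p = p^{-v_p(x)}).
|6875/23|_5 = 1/625

Step 1 — compute v_5(x) by factoring powers of 5 out of the numerator and denominator: v_5(6875/23) = 4. Step 2 — apply |x|_p = p^{-v_p(x)} = 5^{-4} = 1/625.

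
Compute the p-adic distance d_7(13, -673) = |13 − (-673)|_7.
d_7(13, -673) = 1/343

Step 1 — x − y = 13 − (-673) = 686. Step 2 — v_7(686) = 3 (factor: 686 = (7^3 · 2); the sign does not affect v_p). Step 3 — |x − y|_7 = 7^{-3} = 1/343.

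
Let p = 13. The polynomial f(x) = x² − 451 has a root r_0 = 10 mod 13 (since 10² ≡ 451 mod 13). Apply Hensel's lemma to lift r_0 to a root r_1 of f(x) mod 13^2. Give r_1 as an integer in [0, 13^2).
r_1 = 36 (mod 169)

Hensel's recurrence: r_{i+1} = r_i − f(r_i)·(f′(r_i))^{-1} mod 13^{i+2}, with f′(x) = 2x. Iterate:
  r_0 = 10 (mod 13)
  r_1 = 36 (mod 169)
Final: r_1 = 36, and one checks f(r_1) ≡ 0 mod 13^2.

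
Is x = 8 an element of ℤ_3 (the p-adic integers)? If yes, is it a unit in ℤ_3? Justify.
x ∈ ℤ_3^× (unit); v_3(x) = 0

ℤ_3 = {x ∈ ℚ_3 : v_3(x) ≥ 0} and ℤ_3^× = {x ∈ ℤ_3 : v_3(x) = 0}. Here v_3(8) = v_3(num) − v_3(den) = 0; compare against these criteria.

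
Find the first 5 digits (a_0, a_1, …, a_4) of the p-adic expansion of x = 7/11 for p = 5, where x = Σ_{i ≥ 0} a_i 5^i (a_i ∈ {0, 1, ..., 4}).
(a_0, …, a_4) = (2, 2, 0, 4, 1)

v_5(7/11) = 0 (numerator and denominator both coprime to 5), so x ∈ ℤ_5^×. Compute digits iteratively via a_i = x_i mod 5, x_{i+1} = (x_i − a_i)/5, with x_0 = x:
  x_0 = 7/11;  a_0 = 2;  x_1 = (x_0 − 2)/5 = -3/11
  x_1 = -3/11;  a_1 = 2;  x_2 = (x_1 − 2)/5 = -5/11
  x_2 = -5/11;  a_2 = 0;  x_3 = (x_2 − 0)/5 = -1/11
  x_3 = -1/11;  a_3 = 4;  x_4 = (x_3 − 4)/5 = -9/11
  x_4 = -9/11;  a_4 = 1;  x_5 = (x_4 − 1)/5 = -4/11
Digits: (2, 2, 0, 4, 1).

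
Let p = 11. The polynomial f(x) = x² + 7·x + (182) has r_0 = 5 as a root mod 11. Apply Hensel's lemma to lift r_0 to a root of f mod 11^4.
r_3 = 852 (mod 14641)

Hensel: r_{i+1} = r_i − f(r_i)·(f′(r_i))^{-1} mod 11^{i+2}, f′(x) = 2x + 7. Iterate:
  r_0 = 5 (mod 11)
  r_1 = 5 (mod 121)
  r_2 = 852 (mod 1331)
  r_3 = 852 (mod 14641)
Final: r = 852 satisfies f(r) ≡ 0 mod 11^4.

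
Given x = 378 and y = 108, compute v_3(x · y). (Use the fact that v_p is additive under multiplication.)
v_3(40824) = 6

v_p(x) = 3 (factor: 378 = 3^3 · 14); v_p(y) = 3 (factor: 108 = 3^3 · 4). Additivity: v_p(xy) = v_p(x) + v_p(y) = 3 + 3 = 6. (Direct check: xy = 40824 = 3^6 · (56).)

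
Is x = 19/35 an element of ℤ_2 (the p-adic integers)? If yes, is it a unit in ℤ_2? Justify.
x ∈ ℤ_2^× (unit); v_2(x) = 0

ℤ_2 = {x ∈ ℚ_2 : v_2(x) ≥ 0} and ℤ_2^× = {x ∈ ℤ_2 : v_2(x) = 0}. Here v_2(19/35) = v_2(num) − v_2(den) = 0; compare against these criteria.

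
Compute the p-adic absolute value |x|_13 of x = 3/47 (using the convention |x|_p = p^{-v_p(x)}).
|3/47|_13 = 1

Step 1 — compute v_13(x) by factoring powers of 13 out of the numerator and denominator: v_13(3/47) = 0. Step 2 — apply |x|_p = p^{-v_p(x)} = 13^{0} = 1.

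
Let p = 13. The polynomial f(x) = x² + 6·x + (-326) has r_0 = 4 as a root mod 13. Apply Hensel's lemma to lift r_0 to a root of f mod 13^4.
r_3 = 15838 (mod 28561)

Hensel: r_{i+1} = r_i − f(r_i)·(f′(r_i))^{-1} mod 13^{i+2}, f′(x) = 2x + 6. Iterate:
  r_0 = 4 (mod 13)
  r_1 = 121 (mod 169)
  r_2 = 459 (mod 2197)
  r_3 = 15838 (mod 28561)
Final: r = 15838 satisfies f(r) ≡ 0 mod 13^4.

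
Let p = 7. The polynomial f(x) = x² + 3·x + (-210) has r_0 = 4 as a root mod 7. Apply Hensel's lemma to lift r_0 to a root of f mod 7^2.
r_1 = 25 (mod 49)

Hensel: r_{i+1} = r_i − f(r_i)·(f′(r_i))^{-1} mod 7^{i+2}, f′(x) = 2x + 3. Iterate:
  r_0 = 4 (mod 7)
  r_1 = 25 (mod 49)
Final: r = 25 satisfies f(r) ≡ 0 mod 7^2.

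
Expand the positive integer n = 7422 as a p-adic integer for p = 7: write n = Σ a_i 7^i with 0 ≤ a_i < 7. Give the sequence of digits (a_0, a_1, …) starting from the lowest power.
(a_0, a_1, …) = (2, 3, 4, 0, 3)

Repeated division by 7 gives the digits low-to-high: 7422 = 2 + 3·7^1 + 4·7^2 + 3·7^4. Digit sequence: (2, 3, 4, 0, 3).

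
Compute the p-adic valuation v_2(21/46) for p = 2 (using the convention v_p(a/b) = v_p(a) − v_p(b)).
v_2(21/46) = -1

Factor powers of 2 from the numerator and denominator of the reduced fraction: 21 = 2^0 · 21 and 46 = 2^1 · 23. Apply v_p(a/b) = v_p(a) − v_p(b): v_2(21/46) = 0 − 1 = -1.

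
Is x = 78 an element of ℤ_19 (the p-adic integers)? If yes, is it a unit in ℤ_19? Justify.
x ∈ ℤ_19^× (unit); v_19(x) = 0

ℤ_19 = {x ∈ ℚ_19 : v_19(x) ≥ 0} and ℤ_19^× = {x ∈ ℤ_19 : v_19(x) = 0}. Here v_19(78) = v_19(num) − v_19(den) = 0; compare against these criteria.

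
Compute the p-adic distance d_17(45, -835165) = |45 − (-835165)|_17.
d_17(45, -835165) = 1/83521

Step 1 — x − y = 45 − (-835165) = 835210. Step 2 — v_17(835210) = 4 (factor: 835210 = (17^4 · 10); the sign does not affect v_p). Step 3 — |x − y|_17 = 17^{-4} = 1/83521.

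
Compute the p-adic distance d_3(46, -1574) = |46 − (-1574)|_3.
d_3(46, -1574) = 1/81

Step 1 — x − y = 46 − (-1574) = 1620. Step 2 — v_3(1620) = 4 (factor: 1620 = (3^4 · 20); the sign does not affect v_p). Step 3 — |x − y|_3 = 3^{-4} = 1/81.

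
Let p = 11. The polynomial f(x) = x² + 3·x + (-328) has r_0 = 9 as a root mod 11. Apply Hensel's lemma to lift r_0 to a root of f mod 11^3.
r_2 = 757 (mod 1331)

Hensel: r_{i+1} = r_i − f(r_i)·(f′(r_i))^{-1} mod 11^{i+2}, f′(x) = 2x + 3. Iterate:
  r_0 = 9 (mod 11)
  r_1 = 31 (mod 121)
  r_2 = 757 (mod 1331)
Final: r = 757 satisfies f(r) ≡ 0 mod 11^3.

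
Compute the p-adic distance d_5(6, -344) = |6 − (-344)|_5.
d_5(6, -344) = 1/25

Step 1 — x − y = 6 − (-344) = 350. Step 2 — v_5(350) = 2 (factor: 350 = (5^2 · 14); the sign does not affect v_p). Step 3 — |x − y|_5 = 5^{-2} = 1/25.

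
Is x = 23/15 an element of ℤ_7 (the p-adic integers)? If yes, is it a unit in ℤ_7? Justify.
x ∈ ℤ_7^× (unit); v_7(x) = 0

ℤ_7 = {x ∈ ℚ_7 : v_7(x) ≥ 0} and ℤ_7^× = {x ∈ ℤ_7 : v_7(x) = 0}. Here v_7(23/15) = v_7(num) − v_7(den) = 0; compare against these criteria.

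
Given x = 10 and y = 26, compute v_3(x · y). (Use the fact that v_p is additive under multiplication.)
v_3(260) = 0

v_p(x) = 0 (factor: 10 = 3^0 · 10); v_p(y) = 0 (factor: 26 = 3^0 · 26). Additivity: v_p(xy) = v_p(x) + v_p(y) = 0 + 0 = 0. (Direct check: xy = 260 = 3^0 · (260).)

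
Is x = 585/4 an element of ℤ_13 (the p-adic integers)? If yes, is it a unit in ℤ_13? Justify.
x ∈ ℤ_13 but not a unit; v_13(x) = 1 > 0

ℤ_13 = {x ∈ ℚ_13 : v_13(x) ≥ 0} and ℤ_13^× = {x ∈ ℤ_13 : v_13(x) = 0}. Here v_13(585/4) = v_13(num) − v_13(den) = 1; compare against these criteria.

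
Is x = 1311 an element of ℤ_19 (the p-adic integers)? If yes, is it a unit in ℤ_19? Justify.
x ∈ ℤ_19 but not a unit; v_19(x) = 1 > 0

ℤ_19 = {x ∈ ℚ_19 : v_19(x) ≥ 0} and ℤ_19^× = {x ∈ ℤ_19 : v_19(x) = 0}. Here v_19(1311) = v_19(num) − v_19(den) = 1; compare against these criteria.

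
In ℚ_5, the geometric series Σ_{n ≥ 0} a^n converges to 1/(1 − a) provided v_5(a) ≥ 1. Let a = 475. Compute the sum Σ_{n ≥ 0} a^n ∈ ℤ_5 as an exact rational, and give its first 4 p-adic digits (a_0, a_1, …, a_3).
Σ a^n = 1/(1 − a) = -1/474;  first 4 digits = (1, 0, 4, 3)

v_5(a) = 2 ≥ 1, so the series converges in ℤ_5 to 1/(1 − a) = 1/(1 − 475) = -1/474. Expand this rational in ℤ_5: compute digits iteratively via d_i = x_i mod 5, x_{i+1} = (x_i − d_i)/5. The first 4 digits are (1, 0, 4, 3).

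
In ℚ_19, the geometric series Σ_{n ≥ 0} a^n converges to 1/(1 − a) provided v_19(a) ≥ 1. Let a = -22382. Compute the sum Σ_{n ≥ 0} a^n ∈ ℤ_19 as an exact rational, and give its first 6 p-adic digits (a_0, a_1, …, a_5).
Σ a^n = 1/(1 − a) = 1/22383;  first 6 digits = (1, 0, 14, 15, 5, 12)

v_19(a) = 2 ≥ 1, so the series converges in ℤ_19 to 1/(1 − a) = 1/(1 − (-22382)) = 1/22383. Expand this rational in ℤ_19: compute digits iteratively via d_i = x_i mod 19, x_{i+1} = (x_i − d_i)/19. The first 6 digits are (1, 0, 14, 15, 5, 12).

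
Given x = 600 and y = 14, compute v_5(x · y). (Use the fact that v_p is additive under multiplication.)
v_5(8400) = 2

v_p(x) = 2 (factor: 600 = 5^2 · 24); v_p(y) = 0 (factor: 14 = 5^0 · 14). Additivity: v_p(xy) = v_p(x) + v_p(y) = 2 + 0 = 2. (Direct check: xy = 8400 = 5^2 · (336).)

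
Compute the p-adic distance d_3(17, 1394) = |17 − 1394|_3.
d_3(17, 1394) = 1/81

Step 1 — x − y = 17 − 1394 = -1377. Step 2 — v_3(-1377) = 4 (factor: -1377 = −(3^4 · 17); the sign does not affect v_p). Step 3 — |x − y|_3 = 3^{-4} = 1/81.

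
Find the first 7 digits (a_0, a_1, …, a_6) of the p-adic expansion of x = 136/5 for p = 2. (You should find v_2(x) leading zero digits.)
(a_0, …, a_6) = (0, 0, 0, 1, 0, 1, 1)

v_2(136/5) = 3, so a_0 = ... = a_2 = 0. Factor out: x = 2^3 · u with u = 17/5 a unit in ℤ_2. Expand u iteratively via a_{v+i} = u_i mod 2, u_{i+1} = (u_i − a_{v+i})/2:
  u_0 = 17/5;  a_3 = 1;  u_1 = (u_0 − 1)/2 = 6/5
  u_1 = 6/5;  a_4 = 0;  u_2 = (u_1 − 0)/2 = 3/5
  u_2 = 3/5;  a_5 = 1;  u_3 = (u_2 − 1)/2 = -1/5
  u_3 = -1/5;  a_6 = 1;  u_4 = (u_3 − 1)/2 = -3/5
Digits: (0, 0, 0, 1, 0, 1, 1).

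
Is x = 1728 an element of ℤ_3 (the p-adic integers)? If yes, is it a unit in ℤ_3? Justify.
x ∈ ℤ_3 but not a unit; v_3(x) = 3 > 0

ℤ_3 = {x ∈ ℚ_3 : v_3(x) ≥ 0} and ℤ_3^× = {x ∈ ℤ_3 : v_3(x) = 0}. Here v_3(1728) = v_3(num) − v_3(den) = 3; compare against these criteria.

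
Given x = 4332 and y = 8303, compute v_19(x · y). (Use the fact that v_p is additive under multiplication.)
v_19(35968596) = 4

v_p(x) = 2 (factor: 4332 = 19^2 · 12); v_p(y) = 2 (factor: 8303 = 19^2 · 23). Additivity: v_p(xy) = v_p(x) + v_p(y) = 2 + 2 = 4. (Direct check: xy = 35968596 = 19^4 · (276).)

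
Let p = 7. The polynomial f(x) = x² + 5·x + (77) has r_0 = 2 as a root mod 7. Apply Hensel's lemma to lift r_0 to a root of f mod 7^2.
r_1 = 30 (mod 49)

Hensel: r_{i+1} = r_i − f(r_i)·(f′(r_i))^{-1} mod 7^{i+2}, f′(x) = 2x + 5. Iterate:
  r_0 = 2 (mod 7)
  r_1 = 30 (mod 49)
Final: r = 30 satisfies f(r) ≡ 0 mod 7^2.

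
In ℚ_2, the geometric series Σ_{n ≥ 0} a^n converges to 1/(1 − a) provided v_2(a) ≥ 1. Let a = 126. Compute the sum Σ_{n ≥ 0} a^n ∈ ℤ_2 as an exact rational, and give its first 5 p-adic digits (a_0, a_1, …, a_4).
Σ a^n = 1/(1 − a) = -1/125;  first 5 digits = (1, 1, 0, 1, 0)

v_2(a) = 1 ≥ 1, so the series converges in ℤ_2 to 1/(1 − a) = 1/(1 − 126) = -1/125. Expand this rational in ℤ_2: compute digits iteratively via d_i = x_i mod 2, x_{i+1} = (x_i − d_i)/2. The first 5 digits are (1, 1, 0, 1, 0).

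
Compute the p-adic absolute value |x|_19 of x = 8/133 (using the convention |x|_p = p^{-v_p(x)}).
|8/133|_19 = 19

Step 1 — compute v_19(x) by factoring powers of 19 out of the numerator and denominator: v_19(8/133) = -1. Step 2 — apply |x|_p = p^{-v_p(x)} = 19^{1} = 19.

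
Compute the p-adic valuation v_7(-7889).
v_7(-7889) = 3

v_7(n) is the largest exponent k such that 7^k divides n. Factor out: -7889 = -7^3 · 23. (Sign doesn't affect v_p.) So v_7(-7889) = 3.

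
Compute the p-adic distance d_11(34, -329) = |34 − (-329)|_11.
d_11(34, -329) = 1/121

Step 1 — x − y = 34 − (-329) = 363. Step 2 — v_11(363) = 2 (factor: 363 = (11^2 · 3); the sign does not affect v_p). Step 3 — |x − y|_11 = 11^{-2} = 1/121.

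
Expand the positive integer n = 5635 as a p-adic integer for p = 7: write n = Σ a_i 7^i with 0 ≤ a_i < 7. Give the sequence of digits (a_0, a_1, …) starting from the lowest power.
(a_0, a_1, …) = (0, 0, 3, 2, 2)

Repeated division by 7 gives the digits low-to-high: 5635 = 3·7^2 + 2·7^3 + 2·7^4. Digit sequence: (0, 0, 3, 2, 2).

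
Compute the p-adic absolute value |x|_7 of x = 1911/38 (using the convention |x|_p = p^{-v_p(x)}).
|1911/38|_7 = 1/49

Step 1 — compute v_7(x) by factoring powers of 7 out of the numerator and denominator: v_7(1911/38) = 2. Step 2 — apply |x|_p = p^{-v_p(x)} = 7^{-2} = 1/49.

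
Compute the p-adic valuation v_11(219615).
v_11(219615) = 4

v_11(n) is the largest exponent k such that 11^k divides n. Factor out: 219615 = 11^4 · 15. (Sign doesn't affect v_p.) So v_11(219615) = 4.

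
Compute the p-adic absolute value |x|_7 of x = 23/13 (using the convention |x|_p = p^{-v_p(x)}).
|23/13|_7 = 1

Step 1 — compute v_7(x) by factoring powers of 7 out of the numerator and denominator: v_7(23/13) = 0. Step 2 — apply |x|_p = p^{-v_p(x)} = 7^{0} = 1.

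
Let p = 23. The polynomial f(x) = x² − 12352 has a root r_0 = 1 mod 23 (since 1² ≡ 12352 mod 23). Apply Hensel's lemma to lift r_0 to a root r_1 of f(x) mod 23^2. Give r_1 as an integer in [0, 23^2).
r_1 = 93 (mod 529)

Hensel's recurrence: r_{i+1} = r_i − f(r_i)·(f′(r_i))^{-1} mod 23^{i+2}, with f′(x) = 2x. Iterate:
  r_0 = 1 (mod 23)
  r_1 = 93 (mod 529)
Final: r_1 = 93, and one checks f(r_1) ≡ 0 mod 23^2.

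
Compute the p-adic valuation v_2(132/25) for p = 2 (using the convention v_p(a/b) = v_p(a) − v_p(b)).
v_2(132/25) = 2

Factor powers of 2 from the numerator and denominator of the reduced fraction: 132 = 2^2 · 33 and 25 = 2^0 · 25. Apply v_p(a/b) = v_p(a) − v_p(b): v_2(132/25) = 2 − 0 = 2.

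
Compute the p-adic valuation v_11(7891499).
v_11(7891499) = 5

v_11(n) is the largest exponent k such that 11^k divides n. Factor out: 7891499 = 11^5 · 49. (Sign doesn't affect v_p.) So v_11(7891499) = 5.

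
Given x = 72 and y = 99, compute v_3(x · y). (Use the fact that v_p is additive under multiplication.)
v_3(7128) = 4

v_p(x) = 2 (factor: 72 = 3^2 · 8); v_p(y) = 2 (factor: 99 = 3^2 · 11). Additivity: v_p(xy) = v_p(x) + v_p(y) = 2 + 2 = 4. (Direct check: xy = 7128 = 3^4 · (88).)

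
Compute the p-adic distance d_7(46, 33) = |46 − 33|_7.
d_7(46, 33) = 1

Step 1 — x − y = 46 − 33 = 13. Step 2 — v_7(13) = 0 (factor: 13 = (7^0 · 13); the sign does not affect v_p). Step 3 — |x − y|_7 = 7^{0} = 1.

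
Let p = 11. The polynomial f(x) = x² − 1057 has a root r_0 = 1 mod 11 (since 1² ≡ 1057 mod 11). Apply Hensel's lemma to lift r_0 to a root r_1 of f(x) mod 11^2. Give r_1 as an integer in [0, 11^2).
r_1 = 45 (mod 121)

Hensel's recurrence: r_{i+1} = r_i − f(r_i)·(f′(r_i))^{-1} mod 11^{i+2}, with f′(x) = 2x. Iterate:
  r_0 = 1 (mod 11)
  r_1 = 45 (mod 121)
Final: r_1 = 45, and one checks f(r_1) ≡ 0 mod 11^2.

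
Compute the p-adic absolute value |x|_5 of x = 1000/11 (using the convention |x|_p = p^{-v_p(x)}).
|1000/11|_5 = 1/125

Step 1 — compute v_5(x) by factoring powers of 5 out of the numerator and denominator: v_5(1000/11) = 3. Step 2 — apply |x|_p = p^{-v_p(x)} = 5^{-3} = 1/125.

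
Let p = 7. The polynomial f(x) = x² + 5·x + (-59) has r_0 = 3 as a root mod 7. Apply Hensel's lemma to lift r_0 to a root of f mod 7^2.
r_1 = 24 (mod 49)

Hensel: r_{i+1} = r_i − f(r_i)·(f′(r_i))^{-1} mod 7^{i+2}, f′(x) = 2x + 5. Iterate:
  r_0 = 3 (mod 7)
  r_1 = 24 (mod 49)
Final: r = 24 satisfies f(r) ≡ 0 mod 7^2.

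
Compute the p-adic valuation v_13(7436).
v_13(7436) = 2

v_13(n) is the largest exponent k such that 13^k divides n. Factor out: 7436 = 13^2 · 44. (Sign doesn't affect v_p.) So v_13(7436) = 2.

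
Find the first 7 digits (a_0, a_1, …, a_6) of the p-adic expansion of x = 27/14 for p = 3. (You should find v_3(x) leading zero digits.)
(a_0, …, a_6) = (0, 0, 0, 2, 0, 0, 1)

v_3(27/14) = 3, so a_0 = ... = a_2 = 0. Factor out: x = 3^3 · u with u = 1/14 a unit in ℤ_3. Expand u iteratively via a_{v+i} = u_i mod 3, u_{i+1} = (u_i − a_{v+i})/3:
  u_0 = 1/14;  a_3 = 2;  u_1 = (u_0 − 2)/3 = -9/14
  u_1 = -9/14;  a_4 = 0;  u_2 = (u_1 − 0)/3 = -3/14
  u_2 = -3/14;  a_5 = 0;  u_3 = (u_2 − 0)/3 = -1/14
  u_3 = -1/14;  a_6 = 1;  u_4 = (u_3 − 1)/3 = -5/14
Digits: (0, 0, 0, 2, 0, 0, 1).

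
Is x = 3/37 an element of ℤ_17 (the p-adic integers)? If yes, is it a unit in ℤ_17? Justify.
x ∈ ℤ_17^× (unit); v_17(x) = 0

ℤ_17 = {x ∈ ℚ_17 : v_17(x) ≥ 0} and ℤ_17^× = {x ∈ ℤ_17 : v_17(x) = 0}. Here v_17(3/37) = v_17(num) − v_17(den) = 0; compare against these criteria.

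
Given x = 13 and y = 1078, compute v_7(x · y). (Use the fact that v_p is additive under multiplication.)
v_7(14014) = 2

v_p(x) = 0 (factor: 13 = 7^0 · 13); v_p(y) = 2 (factor: 1078 = 7^2 · 22). Additivity: v_p(xy) = v_p(x) + v_p(y) = 0 + 2 = 2. (Direct check: xy = 14014 = 7^2 · (286).)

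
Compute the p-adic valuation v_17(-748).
v_17(-748) = 1

v_17(n) is the largest exponent k such that 17^k divides n. Factor out: -748 = -17^1 · 44. (Sign doesn't affect v_p.) So v_17(-748) = 1.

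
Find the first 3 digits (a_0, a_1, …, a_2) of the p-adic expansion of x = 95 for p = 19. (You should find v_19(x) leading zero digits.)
(a_0, …, a_2) = (0, 5, 0)

v_19(95) = 1, so a_0 = ... = a_0 = 0. Factor out: x = 19^1 · u with u = 5 a unit in ℤ_19. Expand u iteratively via a_{v+i} = u_i mod 19, u_{i+1} = (u_i − a_{v+i})/19:
  u_0 = 5;  a_1 = 5;  u_1 = (u_0 − 5)/19 = 0
  u_1 = 0;  a_2 = 0;  u_2 = (u_1 − 0)/19 = 0
Digits: (0, 5, 0).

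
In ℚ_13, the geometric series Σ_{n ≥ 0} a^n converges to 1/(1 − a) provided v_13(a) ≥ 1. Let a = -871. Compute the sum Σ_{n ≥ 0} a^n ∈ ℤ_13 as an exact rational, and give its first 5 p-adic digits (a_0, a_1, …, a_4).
Σ a^n = 1/(1 − a) = 1/872;  first 5 digits = (1, 11, 11, 11, 7)

v_13(a) = 1 ≥ 1, so the series converges in ℤ_13 to 1/(1 − a) = 1/(1 − (-871)) = 1/872. Expand this rational in ℤ_13: compute digits iteratively via d_i = x_i mod 13, x_{i+1} = (x_i − d_i)/13. The first 5 digits are (1, 11, 11, 11, 7).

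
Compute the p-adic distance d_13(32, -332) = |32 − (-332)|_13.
d_13(32, -332) = 1/13

Step 1 — x − y = 32 − (-332) = 364. Step 2 — v_13(364) = 1 (factor: 364 = (13^1 · 28); the sign does not affect v_p). Step 3 — |x − y|_13 = 13^{-1} = 1/13.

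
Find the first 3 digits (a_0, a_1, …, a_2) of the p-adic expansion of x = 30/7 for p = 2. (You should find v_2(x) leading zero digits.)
(a_0, …, a_2) = (0, 1, 0)

v_2(30/7) = 1, so a_0 = ... = a_0 = 0. Factor out: x = 2^1 · u with u = 15/7 a unit in ℤ_2. Expand u iteratively via a_{v+i} = u_i mod 2, u_{i+1} = (u_i − a_{v+i})/2:
  u_0 = 15/7;  a_1 = 1;  u_1 = (u_0 − 1)/2 = 4/7
  u_1 = 4/7;  a_2 = 0;  u_2 = (u_1 − 0)/2 = 2/7
Digits: (0, 1, 0).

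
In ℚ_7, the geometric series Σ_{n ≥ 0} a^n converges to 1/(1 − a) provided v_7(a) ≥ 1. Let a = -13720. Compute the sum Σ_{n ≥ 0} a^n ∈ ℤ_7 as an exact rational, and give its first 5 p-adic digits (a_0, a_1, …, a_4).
Σ a^n = 1/(1 − a) = 1/13721;  first 5 digits = (1, 0, 0, 2, 1)

v_7(a) = 3 ≥ 1, so the series converges in ℤ_7 to 1/(1 − a) = 1/(1 − (-13720)) = 1/13721. Expand this rational in ℤ_7: compute digits iteratively via d_i = x_i mod 7, x_{i+1} = (x_i − d_i)/7. The first 5 digits are (1, 0, 0, 2, 1).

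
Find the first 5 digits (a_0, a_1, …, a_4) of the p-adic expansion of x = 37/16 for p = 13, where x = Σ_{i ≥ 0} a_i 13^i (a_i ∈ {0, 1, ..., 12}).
(a_0, …, a_4) = (8, 2, 12, 8, 5)

v_13(37/16) = 0 (numerator and denominator both coprime to 13), so x ∈ ℤ_13^×. Compute digits iteratively via a_i = x_i mod 13, x_{i+1} = (x_i − a_i)/13, with x_0 = x:
  x_0 = 37/16;  a_0 = 8;  x_1 = (x_0 − 8)/13 = -7/16
  x_1 = -7/16;  a_1 = 2;  x_2 = (x_1 − 2)/13 = -3/16
  x_2 = -3/16;  a_2 = 12;  x_3 = (x_2 − 12)/13 = -15/16
  x_3 = -15/16;  a_3 = 8;  x_4 = (x_3 − 8)/13 = -11/16
  x_4 = -11/16;  a_4 = 5;  x_5 = (x_4 − 5)/13 = -7/16
Digits: (8, 2, 12, 8, 5).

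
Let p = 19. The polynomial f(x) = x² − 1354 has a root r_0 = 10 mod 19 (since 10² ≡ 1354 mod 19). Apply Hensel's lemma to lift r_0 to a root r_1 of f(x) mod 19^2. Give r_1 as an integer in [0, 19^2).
r_1 = 181 (mod 361)

Hensel's recurrence: r_{i+1} = r_i − f(r_i)·(f′(r_i))^{-1} mod 19^{i+2}, with f′(x) = 2x. Iterate:
  r_0 = 10 (mod 19)
  r_1 = 181 (mod 361)
Final: r_1 = 181, and one checks f(r_1) ≡ 0 mod 19^2.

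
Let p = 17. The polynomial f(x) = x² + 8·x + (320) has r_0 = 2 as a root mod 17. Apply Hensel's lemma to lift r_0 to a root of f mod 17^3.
r_2 = 1226 (mod 4913)

Hensel: r_{i+1} = r_i − f(r_i)·(f′(r_i))^{-1} mod 17^{i+2}, f′(x) = 2x + 8. Iterate:
  r_0 = 2 (mod 17)
  r_1 = 70 (mod 289)
  r_2 = 1226 (mod 4913)
Final: r = 1226 satisfies f(r) ≡ 0 mod 17^3.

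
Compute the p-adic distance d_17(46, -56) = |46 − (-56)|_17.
d_17(46, -56) = 1/17

Step 1 — x − y = 46 − (-56) = 102. Step 2 — v_17(102) = 1 (factor: 102 = (17^1 · 6); the sign does not affect v_p). Step 3 — |x − y|_17 = 17^{-1} = 1/17.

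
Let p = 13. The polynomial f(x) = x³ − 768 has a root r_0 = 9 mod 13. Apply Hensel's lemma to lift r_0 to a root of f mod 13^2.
r_1 = 126 (mod 169)

Hensel: r_{i+1} = r_i − f(r_i)/f′(r_i) mod 13^{i+2}, where f′(x) = 3x². Iterate:
  r_0 = 9 (mod 13)
  r_1 = 126 (mod 169)
Final: r = 126 with f(r) ≡ 0 mod 13^2.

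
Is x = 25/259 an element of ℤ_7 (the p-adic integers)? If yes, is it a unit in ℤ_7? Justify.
x ∉ ℤ_7 (v_7(x) = -1 < 0)

ℤ_7 = {x ∈ ℚ_7 : v_7(x) ≥ 0} and ℤ_7^× = {x ∈ ℤ_7 : v_7(x) = 0}. Here v_7(25/259) = v_7(num) − v_7(den) = -1; compare against these criteria.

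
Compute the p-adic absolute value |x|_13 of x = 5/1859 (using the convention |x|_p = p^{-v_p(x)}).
|5/1859|_13 = 169

Step 1 — compute v_13(x) by factoring powers of 13 out of the numerator and denominator: v_13(5/1859) = -2. Step 2 — apply |x|_p = p^{-v_p(x)} = 13^{2} = 169.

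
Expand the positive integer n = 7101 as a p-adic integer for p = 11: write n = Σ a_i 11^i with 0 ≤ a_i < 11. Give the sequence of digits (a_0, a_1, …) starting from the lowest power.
(a_0, a_1, …) = (6, 7, 3, 5)

Repeated division by 11 gives the digits low-to-high: 7101 = 6 + 7·11^1 + 3·11^2 + 5·11^3. Digit sequence: (6, 7, 3, 5).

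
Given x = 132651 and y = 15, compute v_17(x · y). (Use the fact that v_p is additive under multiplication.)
v_17(1989765) = 3

v_p(x) = 3 (factor: 132651 = 17^3 · 27); v_p(y) = 0 (factor: 15 = 17^0 · 15). Additivity: v_p(xy) = v_p(x) + v_p(y) = 3 + 0 = 3. (Direct check: xy = 1989765 = 17^3 · (405).)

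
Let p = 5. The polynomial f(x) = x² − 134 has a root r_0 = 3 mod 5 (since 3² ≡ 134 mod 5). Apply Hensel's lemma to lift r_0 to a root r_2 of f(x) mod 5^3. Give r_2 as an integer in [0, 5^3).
r_2 = 3 (mod 125)

Hensel's recurrence: r_{i+1} = r_i − f(r_i)·(f′(r_i))^{-1} mod 5^{i+2}, with f′(x) = 2x. Iterate:
  r_0 = 3 (mod 5)
  r_1 = 3 (mod 25)
  r_2 = 3 (mod 125)
Final: r_2 = 3, and one checks f(r_2) ≡ 0 mod 5^3.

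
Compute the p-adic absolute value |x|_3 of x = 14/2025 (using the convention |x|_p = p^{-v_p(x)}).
|14/2025|_3 = 81

Step 1 — compute v_3(x) by factoring powers of 3 out of the numerator and denominator: v_3(14/2025) = -4. Step 2 — apply |x|_p = p^{-v_p(x)} = 3^{4} = 81.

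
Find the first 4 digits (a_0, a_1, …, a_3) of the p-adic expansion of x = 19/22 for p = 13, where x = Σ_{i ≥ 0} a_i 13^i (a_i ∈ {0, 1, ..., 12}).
(a_0, …, a_3) = (5, 5, 12, 2)

v_13(19/22) = 0 (numerator and denominator both coprime to 13), so x ∈ ℤ_13^×. Compute digits iteratively via a_i = x_i mod 13, x_{i+1} = (x_i − a_i)/13, with x_0 = x:
  x_0 = 19/22;  a_0 = 5;  x_1 = (x_0 − 5)/13 = -7/22
  x_1 = -7/22;  a_1 = 5;  x_2 = (x_1 − 5)/13 = -9/22
  x_2 = -9/22;  a_2 = 12;  x_3 = (x_2 − 12)/13 = -21/22
  x_3 = -21/22;  a_3 = 2;  x_4 = (x_3 − 2)/13 = -5/22
Digits: (5, 5, 12, 2).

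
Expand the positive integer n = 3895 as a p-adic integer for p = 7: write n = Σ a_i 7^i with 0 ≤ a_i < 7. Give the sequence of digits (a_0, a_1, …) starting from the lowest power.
(a_0, a_1, …) = (3, 3, 2, 4, 1)

Repeated division by 7 gives the digits low-to-high: 3895 = 3 + 3·7^1 + 2·7^2 + 4·7^3 + 1·7^4. Digit sequence: (3, 3, 2, 4, 1).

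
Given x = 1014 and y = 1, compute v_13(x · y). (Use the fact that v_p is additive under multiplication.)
v_13(1014) = 2

v_p(x) = 2 (factor: 1014 = 13^2 · 6); v_p(y) = 0 (factor: 1 = 13^0 · 1). Additivity: v_p(xy) = v_p(x) + v_p(y) = 2 + 0 = 2. (Direct check: xy = 1014 = 13^2 · (6).)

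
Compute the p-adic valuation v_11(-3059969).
v_11(-3059969) = 5

v_11(n) is the largest exponent k such that 11^k divides n. Factor out: -3059969 = -11^5 · 19. (Sign doesn't affect v_p.) So v_11(-3059969) = 5.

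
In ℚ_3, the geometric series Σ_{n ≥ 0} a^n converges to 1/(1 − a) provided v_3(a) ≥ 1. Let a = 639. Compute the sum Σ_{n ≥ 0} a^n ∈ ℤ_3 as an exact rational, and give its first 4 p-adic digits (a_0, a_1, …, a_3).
Σ a^n = 1/(1 − a) = -1/638;  first 4 digits = (1, 0, 2, 2)

v_3(a) = 2 ≥ 1, so the series converges in ℤ_3 to 1/(1 − a) = 1/(1 − 639) = -1/638. Expand this rational in ℤ_3: compute digits iteratively via d_i = x_i mod 3, x_{i+1} = (x_i − d_i)/3. The first 4 digits are (1, 0, 2, 2).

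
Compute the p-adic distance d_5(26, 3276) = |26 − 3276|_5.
d_5(26, 3276) = 1/125

Step 1 — x − y = 26 − 3276 = -3250. Step 2 — v_5(-3250) = 3 (factor: -3250 = −(5^3 · 26); the sign does not affect v_p). Step 3 — |x − y|_5 = 5^{-3} = 1/125.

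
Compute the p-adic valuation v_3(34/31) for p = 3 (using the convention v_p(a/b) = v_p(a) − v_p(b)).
v_3(34/31) = 0

Factor powers of 3 from the numerator and denominator of the reduced fraction: 34 = 3^0 · 34 and 31 = 3^0 · 31. Apply v_p(a/b) = v_p(a) − v_p(b): v_3(34/31) = 0 − 0 = 0.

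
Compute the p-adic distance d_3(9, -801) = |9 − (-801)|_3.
d_3(9, -801) = 1/81

Step 1 — x − y = 9 − (-801) = 810. Step 2 — v_3(810) = 4 (factor: 810 = (3^4 · 10); the sign does not affect v_p). Step 3 — |x − y|_3 = 3^{-4} = 1/81.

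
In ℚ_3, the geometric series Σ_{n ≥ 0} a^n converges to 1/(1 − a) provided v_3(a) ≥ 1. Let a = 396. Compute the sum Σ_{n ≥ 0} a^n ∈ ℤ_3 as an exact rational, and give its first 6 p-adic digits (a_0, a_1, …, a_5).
Σ a^n = 1/(1 − a) = -1/395;  first 6 digits = (1, 0, 2, 2, 2, 1)

v_3(a) = 2 ≥ 1, so the series converges in ℤ_3 to 1/(1 − a) = 1/(1 − 396) = -1/395. Expand this rational in ℤ_3: compute digits iteratively via d_i = x_i mod 3, x_{i+1} = (x_i − d_i)/3. The first 6 digits are (1, 0, 2, 2, 2, 1).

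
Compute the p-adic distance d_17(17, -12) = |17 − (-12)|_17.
d_17(17, -12) = 1

Step 1 — x − y = 17 − (-12) = 29. Step 2 — v_17(29) = 0 (factor: 29 = (17^0 · 29); the sign does not affect v_p). Step 3 — |x − y|_17 = 17^{0} = 1.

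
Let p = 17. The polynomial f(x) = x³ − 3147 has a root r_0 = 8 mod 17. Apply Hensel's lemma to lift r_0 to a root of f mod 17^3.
r_2 = 3714 (mod 4913)

Hensel: r_{i+1} = r_i − f(r_i)/f′(r_i) mod 17^{i+2}, where f′(x) = 3x². Iterate:
  r_0 = 8 (mod 17)
  r_1 = 246 (mod 289)
  r_2 = 3714 (mod 4913)
Final: r = 3714 with f(r) ≡ 0 mod 17^3.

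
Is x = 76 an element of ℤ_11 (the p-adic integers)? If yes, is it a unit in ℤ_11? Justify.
x ∈ ℤ_11^× (unit); v_11(x) = 0

ℤ_11 = {x ∈ ℚ_11 : v_11(x) ≥ 0} and ℤ_11^× = {x ∈ ℤ_11 : v_11(x) = 0}. Here v_11(76) = v_11(num) − v_11(den) = 0; compare against these criteria.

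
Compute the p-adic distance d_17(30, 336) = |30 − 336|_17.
d_17(30, 336) = 1/17

Step 1 — x − y = 30 − 336 = -306. Step 2 — v_17(-306) = 1 (factor: -306 = −(17^1 · 18); the sign does not affect v_p). Step 3 — |x − y|_17 = 17^{-1} = 1/17.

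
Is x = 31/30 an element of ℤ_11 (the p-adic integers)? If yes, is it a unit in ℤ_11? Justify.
x ∈ ℤ_11^× (unit); v_11(x) = 0

ℤ_11 = {x ∈ ℚ_11 : v_11(x) ≥ 0} and ℤ_11^× = {x ∈ ℤ_11 : v_11(x) = 0}. Here v_11(31/30) = v_11(num) − v_11(den) = 0; compare against these criteria.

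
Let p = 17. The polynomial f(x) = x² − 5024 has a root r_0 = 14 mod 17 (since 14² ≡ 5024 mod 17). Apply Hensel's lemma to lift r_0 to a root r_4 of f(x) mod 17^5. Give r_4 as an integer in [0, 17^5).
r_4 = 551103 (mod 1419857)

Hensel's recurrence: r_{i+1} = r_i − f(r_i)·(f′(r_i))^{-1} mod 17^{i+2}, with f′(x) = 2x. Iterate:
  r_0 = 14 (mod 17)
  r_1 = 269 (mod 289)
  r_2 = 847 (mod 4913)
  r_3 = 49977 (mod 83521)
  r_4 = 551103 (mod 1419857)
Final: r_4 = 551103, and one checks f(r_4) ≡ 0 mod 17^5.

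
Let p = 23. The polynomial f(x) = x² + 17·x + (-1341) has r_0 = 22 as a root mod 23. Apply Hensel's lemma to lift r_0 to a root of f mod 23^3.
r_2 = 8095 (mod 12167)

Hensel: r_{i+1} = r_i − f(r_i)·(f′(r_i))^{-1} mod 23^{i+2}, f′(x) = 2x + 17. Iterate:
  r_0 = 22 (mod 23)
  r_1 = 160 (mod 529)
  r_2 = 8095 (mod 12167)
Final: r = 8095 satisfies f(r) ≡ 0 mod 23^3.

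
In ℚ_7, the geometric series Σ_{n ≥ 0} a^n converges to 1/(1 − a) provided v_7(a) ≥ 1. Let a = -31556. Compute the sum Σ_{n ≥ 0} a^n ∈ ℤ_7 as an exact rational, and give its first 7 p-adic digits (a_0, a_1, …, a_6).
Σ a^n = 1/(1 − a) = 1/31557;  first 7 digits = (1, 0, 0, 6, 0, 5, 0)

v_7(a) = 3 ≥ 1, so the series converges in ℤ_7 to 1/(1 − a) = 1/(1 − (-31556)) = 1/31557. Expand this rational in ℤ_7: compute digits iteratively via d_i = x_i mod 7, x_{i+1} = (x_i − d_i)/7. The first 7 digits are (1, 0, 0, 6, 0, 5, 0).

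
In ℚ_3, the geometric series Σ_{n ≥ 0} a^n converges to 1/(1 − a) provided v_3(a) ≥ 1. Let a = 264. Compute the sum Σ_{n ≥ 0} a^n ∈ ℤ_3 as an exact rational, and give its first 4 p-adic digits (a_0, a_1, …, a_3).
Σ a^n = 1/(1 − a) = -1/263;  first 4 digits = (1, 1, 0, 0)

v_3(a) = 1 ≥ 1, so the series converges in ℤ_3 to 1/(1 − a) = 1/(1 − 264) = -1/263. Expand this rational in ℤ_3: compute digits iteratively via d_i = x_i mod 3, x_{i+1} = (x_i − d_i)/3. The first 4 digits are (1, 1, 0, 0).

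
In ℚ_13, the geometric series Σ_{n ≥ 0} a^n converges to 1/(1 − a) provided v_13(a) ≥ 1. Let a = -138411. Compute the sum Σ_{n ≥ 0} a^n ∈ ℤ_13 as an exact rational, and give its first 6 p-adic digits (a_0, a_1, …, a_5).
Σ a^n = 1/(1 − a) = 1/138412;  first 6 digits = (1, 0, 0, 2, 8, 12)

v_13(a) = 3 ≥ 1, so the series converges in ℤ_13 to 1/(1 − a) = 1/(1 − (-138411)) = 1/138412. Expand this rational in ℤ_13: compute digits iteratively via d_i = x_i mod 13, x_{i+1} = (x_i − d_i)/13. The first 6 digits are (1, 0, 0, 2, 8, 12).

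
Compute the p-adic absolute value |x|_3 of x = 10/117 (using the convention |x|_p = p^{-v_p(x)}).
|10/117|_3 = 9

Step 1 — compute v_3(x) by factoring powers of 3 out of the numerator and denominator: v_3(10/117) = -2. Step 2 — apply |x|_p = p^{-v_p(x)} = 3^{2} = 9.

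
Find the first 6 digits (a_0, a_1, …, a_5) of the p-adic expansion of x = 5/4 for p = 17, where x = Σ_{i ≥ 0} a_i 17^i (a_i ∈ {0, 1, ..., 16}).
(a_0, …, a_5) = (14, 12, 12, 12, 12, 12)

v_17(5/4) = 0 (numerator and denominator both coprime to 17), so x ∈ ℤ_17^×. Compute digits iteratively via a_i = x_i mod 17, x_{i+1} = (x_i − a_i)/17, with x_0 = x:
  x_0 = 5/4;  a_0 = 14;  x_1 = (x_0 − 14)/17 = -3/4
  x_1 = -3/4;  a_1 = 12;  x_2 = (x_1 − 12)/17 = -3/4
  x_2 = -3/4;  a_2 = 12;  x_3 = (x_2 − 12)/17 = -3/4
  x_3 = -3/4;  a_3 = 12;  x_4 = (x_3 − 12)/17 = -3/4
  x_4 = -3/4;  a_4 = 12;  x_5 = (x_4 − 12)/17 = -3/4
  x_5 = -3/4;  a_5 = 12;  x_6 = (x_5 − 12)/17 = -3/4
Digits: (14, 12, 12, 12, 12, 12).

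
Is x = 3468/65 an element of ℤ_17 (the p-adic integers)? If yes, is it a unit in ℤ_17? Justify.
x ∈ ℤ_17 but not a unit; v_17(x) = 2 > 0

ℤ_17 = {x ∈ ℚ_17 : v_17(x) ≥ 0} and ℤ_17^× = {x ∈ ℤ_17 : v_17(x) = 0}. Here v_17(3468/65) = v_17(num) − v_17(den) = 2; compare against these criteria.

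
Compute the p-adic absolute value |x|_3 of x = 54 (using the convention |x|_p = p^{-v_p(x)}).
|54|_3 = 1/27

Step 1 — compute v_3(x) by factoring powers of 3 out of the numerator and denominator: v_3(54) = 3. Step 2 — apply |x|_p = p^{-v_p(x)} = 3^{-3} = 1/27.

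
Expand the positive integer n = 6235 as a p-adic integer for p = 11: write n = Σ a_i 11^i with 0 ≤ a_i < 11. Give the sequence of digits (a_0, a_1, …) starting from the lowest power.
(a_0, a_1, …) = (9, 5, 7, 4)

Repeated division by 11 gives the digits low-to-high: 6235 = 9 + 5·11^1 + 7·11^2 + 4·11^3. Digit sequence: (9, 5, 7, 4).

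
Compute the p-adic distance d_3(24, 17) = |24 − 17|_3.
d_3(24, 17) = 1

Step 1 — x − y = 24 − 17 = 7. Step 2 — v_3(7) = 0 (factor: 7 = (3^0 · 7); the sign does not affect v_p). Step 3 — |x − y|_3 = 3^{0} = 1.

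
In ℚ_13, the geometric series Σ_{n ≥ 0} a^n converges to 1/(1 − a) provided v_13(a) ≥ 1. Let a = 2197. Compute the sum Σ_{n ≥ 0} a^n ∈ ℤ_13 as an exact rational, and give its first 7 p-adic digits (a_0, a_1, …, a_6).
Σ a^n = 1/(1 − a) = -1/2196;  first 7 digits = (1, 0, 0, 1, 0, 0, 1)

v_13(a) = 3 ≥ 1, so the series converges in ℤ_13 to 1/(1 − a) = 1/(1 − 2197) = -1/2196. Expand this rational in ℤ_13: compute digits iteratively via d_i = x_i mod 13, x_{i+1} = (x_i − d_i)/13. The first 7 digits are (1, 0, 0, 1, 0, 0, 1).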